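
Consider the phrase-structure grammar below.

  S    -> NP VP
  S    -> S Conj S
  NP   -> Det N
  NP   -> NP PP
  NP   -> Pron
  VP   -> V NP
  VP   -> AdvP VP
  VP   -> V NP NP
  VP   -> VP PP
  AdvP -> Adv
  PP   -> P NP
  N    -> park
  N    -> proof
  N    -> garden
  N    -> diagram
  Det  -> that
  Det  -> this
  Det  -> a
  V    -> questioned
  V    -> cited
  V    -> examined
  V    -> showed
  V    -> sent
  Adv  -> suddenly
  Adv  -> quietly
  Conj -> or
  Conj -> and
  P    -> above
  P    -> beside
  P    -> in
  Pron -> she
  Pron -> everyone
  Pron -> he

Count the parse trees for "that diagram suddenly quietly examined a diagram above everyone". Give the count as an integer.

Two of the 4 distinct bracketings:
[S [NP [Det that] [N diagram]] [VP [AdvP [Adv suddenly]] [VP [AdvP [Adv quietly]] [VP [V examined] [NP [NP [Det a] [N diagram]] [PP [P above] [NP [Pron everyone]]]]]]]]
[S [NP [Det that] [N diagram]] [VP [AdvP [Adv suddenly]] [VP [AdvP [Adv quietly]] [VP [VP [V examined] [NP [Det a] [N diagram]]] [PP [P above] [NP [Pron everyone]]]]]]]
The difference turns on whether NP → NP PP is used at the relevant span, versus an alternative expansion of NP.

4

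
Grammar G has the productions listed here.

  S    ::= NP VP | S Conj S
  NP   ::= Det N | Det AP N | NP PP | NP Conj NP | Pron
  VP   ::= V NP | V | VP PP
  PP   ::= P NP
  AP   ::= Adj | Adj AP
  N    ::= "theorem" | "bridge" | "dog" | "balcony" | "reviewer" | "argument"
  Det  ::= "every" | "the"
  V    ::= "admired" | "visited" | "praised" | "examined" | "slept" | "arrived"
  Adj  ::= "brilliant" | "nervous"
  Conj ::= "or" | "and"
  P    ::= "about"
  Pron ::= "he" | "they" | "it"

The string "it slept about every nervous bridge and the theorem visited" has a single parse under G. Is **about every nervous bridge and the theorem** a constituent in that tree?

[S [S [NP [Pron it]] [VP [VP [V slept]] [PP [P about] [NP [Det every] [AP [Adj nervous]] [N bridge]]]]] [Conj and] [S [NP [Det the] [N theorem]] [VP [V visited]]]]
The smallest constituent containing 'about every nervous bridge and the theorem' is the S spanning 'it slept about every nervous bridge and the theorem visited'; no single node in the tree dominates exactly the given words.

No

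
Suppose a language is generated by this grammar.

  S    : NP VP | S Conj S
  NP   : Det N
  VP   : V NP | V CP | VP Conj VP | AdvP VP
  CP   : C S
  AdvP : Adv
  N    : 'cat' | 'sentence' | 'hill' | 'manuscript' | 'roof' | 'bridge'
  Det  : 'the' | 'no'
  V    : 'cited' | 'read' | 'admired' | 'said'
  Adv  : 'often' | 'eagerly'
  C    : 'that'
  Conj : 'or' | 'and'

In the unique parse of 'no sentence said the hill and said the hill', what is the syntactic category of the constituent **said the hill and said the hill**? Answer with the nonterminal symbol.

VP

[S [NP [Det no] [N sentence]] [VP [VP [V said] [NP [Det the] [N hill]]] [Conj and] [VP [V said] [NP [Det the] [N hill]]]]]
The span 'said the hill and said the hill' is the VP node built by VP → VP Conj VP.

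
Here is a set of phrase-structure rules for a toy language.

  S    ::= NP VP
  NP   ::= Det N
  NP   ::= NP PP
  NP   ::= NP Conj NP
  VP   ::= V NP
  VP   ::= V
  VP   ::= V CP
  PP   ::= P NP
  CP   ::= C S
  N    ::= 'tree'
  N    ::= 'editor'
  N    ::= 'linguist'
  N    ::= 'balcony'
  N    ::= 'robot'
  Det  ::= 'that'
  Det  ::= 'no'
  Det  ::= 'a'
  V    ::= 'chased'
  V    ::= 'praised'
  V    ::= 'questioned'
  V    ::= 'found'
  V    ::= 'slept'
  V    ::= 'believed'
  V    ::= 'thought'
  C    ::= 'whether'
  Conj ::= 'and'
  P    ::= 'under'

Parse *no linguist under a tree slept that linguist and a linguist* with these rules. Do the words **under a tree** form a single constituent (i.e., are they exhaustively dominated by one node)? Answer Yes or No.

[S [NP [NP [Det no] [N linguist]] [PP [P under] [NP [Det a] [N tree]]]] [VP [V slept] [NP [NP [Det that] [N linguist]] [Conj and] [NP [Det a] [N linguist]]]]]
The words 'under a tree' are exhaustively dominated by a single PP node (built by PP → P NP), so they form a constituent.

Yes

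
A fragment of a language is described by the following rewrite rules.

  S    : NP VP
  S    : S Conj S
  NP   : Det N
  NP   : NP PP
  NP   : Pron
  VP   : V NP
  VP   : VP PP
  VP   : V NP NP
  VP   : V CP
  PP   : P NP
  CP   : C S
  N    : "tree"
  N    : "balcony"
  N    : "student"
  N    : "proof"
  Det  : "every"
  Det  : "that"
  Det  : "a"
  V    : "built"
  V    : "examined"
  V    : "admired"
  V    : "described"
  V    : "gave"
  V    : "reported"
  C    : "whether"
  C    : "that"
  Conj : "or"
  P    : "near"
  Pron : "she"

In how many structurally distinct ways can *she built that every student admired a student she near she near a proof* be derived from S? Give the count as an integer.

Two of the 9 distinct bracketings:
[S [NP [Pron she]] [VP [VP [V built] [CP [C that] [S [NP [Det every] [N student]] [VP [V admired] [NP [Det a] [N student]] [NP [Pron she]]]]]] [PP [P near] [NP [NP [Pron she]] [PP [P near] [NP [Det a] [N proof]]]]]]]
[S [NP [Pron she]] [VP [VP [VP [V built] [CP [C that] [S [NP [Det every] [N student]] [VP [V admired] [NP [Det a] [N student]] [NP [Pron she]]]]]] [PP [P near] [NP [Pron she]]]] [PP [P near] [NP [Det a] [N proof]]]]]
The difference turns on whether NP → NP PP is used at the relevant span, versus an alternative expansion of NP.

9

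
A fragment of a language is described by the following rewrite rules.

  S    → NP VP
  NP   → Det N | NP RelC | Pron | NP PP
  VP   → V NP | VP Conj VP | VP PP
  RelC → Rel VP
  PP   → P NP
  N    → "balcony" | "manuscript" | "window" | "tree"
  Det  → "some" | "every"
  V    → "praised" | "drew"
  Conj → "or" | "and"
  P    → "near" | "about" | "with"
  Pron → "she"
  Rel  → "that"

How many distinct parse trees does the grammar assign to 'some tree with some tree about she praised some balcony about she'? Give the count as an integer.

Two of the 4 distinct bracketings:
[S [NP [NP [Det some] [N tree]] [PP [P with] [NP [NP [Det some] [N tree]] [PP [P about] [NP [Pron she]]]]]] [VP [V praised] [NP [NP [Det some] [N balcony]] [PP [P about] [NP [Pron she]]]]]]
[S [NP [NP [Det some] [N tree]] [PP [P with] [NP [NP [Det some] [N tree]] [PP [P about] [NP [Pron she]]]]]] [VP [VP [V praised] [NP [Det some] [N balcony]]] [PP [P about] [NP [Pron she]]]]]
The difference turns on whether VP → VP PP is used at the relevant span, versus an alternative expansion of VP.

4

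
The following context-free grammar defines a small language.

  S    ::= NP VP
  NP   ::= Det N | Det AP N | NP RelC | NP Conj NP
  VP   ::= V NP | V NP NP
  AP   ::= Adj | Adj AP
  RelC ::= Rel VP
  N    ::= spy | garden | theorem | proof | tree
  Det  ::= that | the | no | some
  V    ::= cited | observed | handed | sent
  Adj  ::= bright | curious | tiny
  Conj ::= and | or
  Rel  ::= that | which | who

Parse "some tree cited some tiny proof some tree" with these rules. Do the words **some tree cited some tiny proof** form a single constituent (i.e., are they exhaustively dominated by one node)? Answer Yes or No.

[S [NP [Det some] [N tree]] [VP [V cited] [NP [Det some] [AP [Adj tiny]] [N proof]] [NP [Det some] [N tree]]]]
The smallest constituent containing 'some tree cited some tiny proof' is the S spanning 'some tree cited some tiny proof some tree'; no single node in the tree dominates exactly the given words.

No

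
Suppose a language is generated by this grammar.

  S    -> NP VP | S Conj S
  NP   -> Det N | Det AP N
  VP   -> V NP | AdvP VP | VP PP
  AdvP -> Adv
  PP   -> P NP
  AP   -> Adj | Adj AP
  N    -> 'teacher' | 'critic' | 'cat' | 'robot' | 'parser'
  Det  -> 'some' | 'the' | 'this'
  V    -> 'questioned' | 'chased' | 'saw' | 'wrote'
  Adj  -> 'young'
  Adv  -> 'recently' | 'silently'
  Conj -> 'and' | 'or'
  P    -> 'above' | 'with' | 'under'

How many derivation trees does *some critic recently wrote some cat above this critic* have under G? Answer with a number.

2

The two bracketings:
[S [NP [Det some] [N critic]] [VP [AdvP [Adv recently]] [VP [VP [V wrote] [NP [Det some] [N cat]]] [PP [P above] [NP [Det this] [N critic]]]]]]
[S [NP [Det some] [N critic]] [VP [VP [AdvP [Adv recently]] [VP [V wrote] [NP [Det some] [N cat]]]] [PP [P above] [NP [Det this] [N critic]]]]]
The trees differ in how a recursive rule is bracketed over the same span.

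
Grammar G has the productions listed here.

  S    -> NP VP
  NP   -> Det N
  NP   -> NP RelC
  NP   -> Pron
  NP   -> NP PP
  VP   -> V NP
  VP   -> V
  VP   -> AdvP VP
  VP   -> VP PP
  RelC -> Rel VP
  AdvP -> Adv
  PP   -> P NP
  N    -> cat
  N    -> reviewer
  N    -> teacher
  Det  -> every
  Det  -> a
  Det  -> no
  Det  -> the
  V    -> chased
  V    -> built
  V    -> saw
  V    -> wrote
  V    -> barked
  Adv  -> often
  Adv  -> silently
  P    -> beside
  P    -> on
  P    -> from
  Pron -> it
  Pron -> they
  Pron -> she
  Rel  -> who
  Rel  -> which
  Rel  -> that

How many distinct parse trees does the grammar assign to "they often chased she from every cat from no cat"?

9

Two of the 9 distinct bracketings:
[S [NP [Pron they]] [VP [AdvP [Adv often]] [VP [V chased] [NP [NP [Pron she]] [PP [P from] [NP [NP [Det every] [N cat]] [PP [P from] [NP [Det no] [N cat]]]]]]]]]
[S [NP [Pron they]] [VP [AdvP [Adv often]] [VP [V chased] [NP [NP [NP [Pron she]] [PP [P from] [NP [Det every] [N cat]]]] [PP [P from] [NP [Det no] [N cat]]]]]]]
The trees differ in how a recursive rule is bracketed over the same span.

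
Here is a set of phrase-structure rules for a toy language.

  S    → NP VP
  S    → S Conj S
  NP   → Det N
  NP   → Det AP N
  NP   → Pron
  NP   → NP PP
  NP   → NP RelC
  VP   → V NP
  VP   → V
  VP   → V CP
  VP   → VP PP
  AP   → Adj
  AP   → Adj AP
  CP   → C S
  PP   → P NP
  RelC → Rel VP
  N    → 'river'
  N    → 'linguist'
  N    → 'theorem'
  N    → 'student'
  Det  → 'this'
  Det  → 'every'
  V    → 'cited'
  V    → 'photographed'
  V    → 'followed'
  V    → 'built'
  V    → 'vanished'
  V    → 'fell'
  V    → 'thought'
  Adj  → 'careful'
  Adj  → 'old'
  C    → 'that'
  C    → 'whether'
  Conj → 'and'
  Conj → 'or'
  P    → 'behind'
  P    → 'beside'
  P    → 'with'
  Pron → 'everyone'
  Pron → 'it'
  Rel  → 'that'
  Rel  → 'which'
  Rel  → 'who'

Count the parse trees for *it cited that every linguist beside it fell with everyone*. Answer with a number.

The two bracketings:
[S [NP [Pron it]] [VP [V cited] [CP [C that] [S [NP [NP [Det every] [N linguist]] [PP [P beside] [NP [Pron it]]]] [VP [VP [V fell]] [PP [P with] [NP [Pron everyone]]]]]]]]
[S [NP [Pron it]] [VP [VP [V cited] [CP [C that] [S [NP [NP [Det every] [N linguist]] [PP [P beside] [NP [Pron it]]]] [VP [V fell]]]]] [PP [P with] [NP [Pron everyone]]]]]
The trees differ in how a recursive rule is bracketed over the same span.

2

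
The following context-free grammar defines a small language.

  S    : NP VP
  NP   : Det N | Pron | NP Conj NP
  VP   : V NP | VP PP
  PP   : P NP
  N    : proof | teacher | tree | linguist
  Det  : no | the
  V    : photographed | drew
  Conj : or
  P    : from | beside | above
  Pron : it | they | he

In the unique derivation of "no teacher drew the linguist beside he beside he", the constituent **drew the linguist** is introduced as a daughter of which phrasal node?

[S [NP [Det no] [N teacher]] [VP [VP [VP [V drew] [NP [Det the] [N linguist]]] [PP [P beside] [NP [Pron he]]]] [PP [P beside] [NP [Pron he]]]]]
The span 'drew the linguist' is the VP node built by VP → V NP.
Its mother is the VP built by VP → VP PP.

VP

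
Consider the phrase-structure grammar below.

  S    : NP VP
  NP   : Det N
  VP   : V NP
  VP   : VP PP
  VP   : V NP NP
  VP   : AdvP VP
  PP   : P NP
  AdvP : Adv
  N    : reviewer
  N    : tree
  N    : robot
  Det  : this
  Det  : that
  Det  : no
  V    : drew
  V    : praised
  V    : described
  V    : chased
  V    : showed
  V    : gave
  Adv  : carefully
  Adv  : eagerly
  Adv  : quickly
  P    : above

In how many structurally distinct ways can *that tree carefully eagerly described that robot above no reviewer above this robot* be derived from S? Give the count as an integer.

6

Two of the 6 distinct bracketings:
[S [NP [Det that] [N tree]] [VP [VP [VP [AdvP [Adv carefully]] [VP [AdvP [Adv eagerly]] [VP [V described] [NP [Det that] [N robot]]]]] [PP [P above] [NP [Det no] [N reviewer]]]] [PP [P above] [NP [Det this] [N robot]]]]]
[S [NP [Det that] [N tree]] [VP [VP [AdvP [Adv carefully]] [VP [VP [AdvP [Adv eagerly]] [VP [V described] [NP [Det that] [N robot]]]] [PP [P above] [NP [Det no] [N reviewer]]]]] [PP [P above] [NP [Det this] [N robot]]]]]
The trees differ in how a recursive rule is bracketed over the same span.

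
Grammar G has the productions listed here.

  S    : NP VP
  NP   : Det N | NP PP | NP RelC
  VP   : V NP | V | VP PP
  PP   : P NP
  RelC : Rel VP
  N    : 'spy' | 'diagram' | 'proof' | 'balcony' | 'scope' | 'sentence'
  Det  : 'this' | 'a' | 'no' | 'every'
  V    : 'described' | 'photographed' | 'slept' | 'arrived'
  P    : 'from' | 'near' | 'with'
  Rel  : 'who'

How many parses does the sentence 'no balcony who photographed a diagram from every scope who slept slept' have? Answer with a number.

7

Two of the 7 distinct bracketings:
[S [NP [NP [NP [Det no] [N balcony]] [RelC [Rel who] [VP [V photographed] [NP [Det a] [N diagram]]]]] [PP [P from] [NP [NP [Det every] [N scope]] [RelC [Rel who] [VP [V slept]]]]]] [VP [V slept]]]
[S [NP [NP [Det no] [N balcony]] [RelC [Rel who] [VP [V photographed] [NP [NP [Det a] [N diagram]] [PP [P from] [NP [NP [Det every] [N scope]] [RelC [Rel who] [VP [V slept]]]]]]]]] [VP [V slept]]]
The trees differ in how a recursive rule is bracketed over the same span.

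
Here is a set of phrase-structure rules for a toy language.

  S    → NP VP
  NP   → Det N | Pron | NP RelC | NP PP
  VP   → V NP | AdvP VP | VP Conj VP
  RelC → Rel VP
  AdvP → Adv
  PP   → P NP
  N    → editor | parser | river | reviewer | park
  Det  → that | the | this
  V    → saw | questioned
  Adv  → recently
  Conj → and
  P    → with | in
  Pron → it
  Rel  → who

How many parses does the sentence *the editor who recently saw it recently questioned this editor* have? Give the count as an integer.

1

[S [NP [NP [Det the] [N editor]] [RelC [Rel who] [VP [AdvP [Adv recently]] [VP [V saw] [NP [Pron it]]]]]] [VP [AdvP [Adv recently]] [VP [V questioned] [NP [Det this] [N editor]]]]]
No rule offers an alternative attachment or grouping for any span, so this is the only derivation.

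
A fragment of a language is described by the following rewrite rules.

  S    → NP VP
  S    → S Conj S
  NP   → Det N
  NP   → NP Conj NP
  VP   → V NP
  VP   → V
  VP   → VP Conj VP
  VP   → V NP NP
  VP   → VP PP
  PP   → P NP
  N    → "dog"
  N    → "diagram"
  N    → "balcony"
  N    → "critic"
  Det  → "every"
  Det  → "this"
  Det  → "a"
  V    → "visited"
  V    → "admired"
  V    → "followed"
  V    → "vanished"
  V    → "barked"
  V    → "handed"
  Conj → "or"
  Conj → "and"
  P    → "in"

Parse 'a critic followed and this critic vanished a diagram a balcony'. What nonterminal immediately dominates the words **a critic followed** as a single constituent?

S

S
  S
    NP
      Det: a
      N: critic
    VP
      V: followed
  Conj: and
  S
    NP
      Det: this
      N: critic
    VP
      V: vanished
      NP
        Det: a
        N: diagram
      NP
        Det: a
        N: balcony
The span 'a critic followed' is the S node built by S → NP VP.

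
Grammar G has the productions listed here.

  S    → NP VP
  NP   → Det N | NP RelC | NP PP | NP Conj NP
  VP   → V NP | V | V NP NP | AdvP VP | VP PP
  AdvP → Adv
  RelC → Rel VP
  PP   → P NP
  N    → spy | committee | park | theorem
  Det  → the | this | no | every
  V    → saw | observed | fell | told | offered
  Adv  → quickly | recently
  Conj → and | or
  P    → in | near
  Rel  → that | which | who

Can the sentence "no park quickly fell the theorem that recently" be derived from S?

Ungrammatical

For S → NP VP, the only prefix that parses as NP is 'no park', but the remainder 'quickly fell the theorem that recently' is not a VP under these rules.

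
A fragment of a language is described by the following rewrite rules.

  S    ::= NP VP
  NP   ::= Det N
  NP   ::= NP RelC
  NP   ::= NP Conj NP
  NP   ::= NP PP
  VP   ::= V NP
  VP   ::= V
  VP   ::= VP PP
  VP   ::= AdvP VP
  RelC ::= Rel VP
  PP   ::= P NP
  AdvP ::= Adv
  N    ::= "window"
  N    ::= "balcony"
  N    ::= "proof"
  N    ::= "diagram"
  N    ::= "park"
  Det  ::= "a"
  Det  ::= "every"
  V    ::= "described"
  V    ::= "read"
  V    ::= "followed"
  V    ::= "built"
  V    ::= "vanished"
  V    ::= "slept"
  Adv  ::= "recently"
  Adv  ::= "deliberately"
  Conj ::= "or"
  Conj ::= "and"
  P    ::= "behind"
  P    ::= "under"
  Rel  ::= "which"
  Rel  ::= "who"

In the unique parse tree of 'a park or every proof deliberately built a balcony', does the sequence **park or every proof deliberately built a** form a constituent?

[S [NP [NP [Det a] [N park]] [Conj or] [NP [Det every] [N proof]]] [VP [AdvP [Adv deliberately]] [VP [V built] [NP [Det a] [N balcony]]]]]
The smallest constituent containing 'park or every proof deliberately built a' is the S spanning 'a park or every proof deliberately built a balcony'; no single node in the tree dominates exactly the given words.

No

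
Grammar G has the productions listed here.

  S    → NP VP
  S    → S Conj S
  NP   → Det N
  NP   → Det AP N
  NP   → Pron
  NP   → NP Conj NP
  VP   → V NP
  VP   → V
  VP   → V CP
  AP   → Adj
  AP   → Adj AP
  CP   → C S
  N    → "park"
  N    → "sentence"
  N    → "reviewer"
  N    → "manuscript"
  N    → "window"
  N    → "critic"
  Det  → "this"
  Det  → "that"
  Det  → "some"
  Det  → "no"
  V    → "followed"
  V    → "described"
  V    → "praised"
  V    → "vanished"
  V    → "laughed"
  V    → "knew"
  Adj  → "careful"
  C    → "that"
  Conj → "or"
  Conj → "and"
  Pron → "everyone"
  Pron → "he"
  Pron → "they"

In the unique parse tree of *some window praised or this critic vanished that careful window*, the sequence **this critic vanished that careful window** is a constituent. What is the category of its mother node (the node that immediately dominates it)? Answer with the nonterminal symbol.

[S [S [NP [Det some] [N window]] [VP [V praised]]] [Conj or] [S [NP [Det this] [N critic]] [VP [V vanished] [NP [Det that] [AP [Adj careful]] [N window]]]]]
The span 'this critic vanished that careful window' is the S node built by S → NP VP.
Its mother is the S built by S → S Conj S.

S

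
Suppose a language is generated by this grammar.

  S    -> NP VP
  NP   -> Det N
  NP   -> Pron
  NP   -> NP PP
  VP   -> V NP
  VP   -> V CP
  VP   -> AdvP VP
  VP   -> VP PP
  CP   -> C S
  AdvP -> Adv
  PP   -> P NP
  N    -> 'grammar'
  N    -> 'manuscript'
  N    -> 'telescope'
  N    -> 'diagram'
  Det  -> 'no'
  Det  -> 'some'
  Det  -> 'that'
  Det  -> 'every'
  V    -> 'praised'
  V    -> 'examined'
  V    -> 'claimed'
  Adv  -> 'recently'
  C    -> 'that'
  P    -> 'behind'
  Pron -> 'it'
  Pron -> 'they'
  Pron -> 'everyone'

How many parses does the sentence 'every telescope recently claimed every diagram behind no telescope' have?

3

Two of the 3 distinct bracketings:
[S [NP [Det every] [N telescope]] [VP [AdvP [Adv recently]] [VP [V claimed] [NP [NP [Det every] [N diagram]] [PP [P behind] [NP [Det no] [N telescope]]]]]]]
[S [NP [Det every] [N telescope]] [VP [AdvP [Adv recently]] [VP [VP [V claimed] [NP [Det every] [N diagram]]] [PP [P behind] [NP [Det no] [N telescope]]]]]]
The difference turns on whether NP → NP PP is used at the relevant span, versus an alternative expansion of NP.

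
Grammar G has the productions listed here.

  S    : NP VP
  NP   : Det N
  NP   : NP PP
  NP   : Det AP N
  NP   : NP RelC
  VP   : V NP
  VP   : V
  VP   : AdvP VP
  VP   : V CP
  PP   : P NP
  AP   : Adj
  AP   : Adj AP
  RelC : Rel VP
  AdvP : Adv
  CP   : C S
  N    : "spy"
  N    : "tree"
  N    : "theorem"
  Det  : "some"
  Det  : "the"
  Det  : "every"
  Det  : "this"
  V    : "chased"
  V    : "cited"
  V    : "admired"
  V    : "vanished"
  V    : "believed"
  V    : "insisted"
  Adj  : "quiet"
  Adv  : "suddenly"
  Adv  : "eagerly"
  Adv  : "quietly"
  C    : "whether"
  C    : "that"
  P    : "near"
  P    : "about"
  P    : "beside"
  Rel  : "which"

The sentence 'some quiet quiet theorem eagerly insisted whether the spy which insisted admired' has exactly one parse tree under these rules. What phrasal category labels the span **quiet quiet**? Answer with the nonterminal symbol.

S
  NP
    Det: some
    AP
      Adj: quiet
      AP
        Adj: quiet
    N: theorem
  VP
    AdvP
      Adv: eagerly
    VP
      V: insisted
      CP
        C: whether
        S
          NP
            NP
              Det: the
              N: spy
            RelC
              Rel: which
              VP
                V: insisted
          VP
            V: admired
The span 'quiet quiet' is the AP node built by AP → Adj AP.

AP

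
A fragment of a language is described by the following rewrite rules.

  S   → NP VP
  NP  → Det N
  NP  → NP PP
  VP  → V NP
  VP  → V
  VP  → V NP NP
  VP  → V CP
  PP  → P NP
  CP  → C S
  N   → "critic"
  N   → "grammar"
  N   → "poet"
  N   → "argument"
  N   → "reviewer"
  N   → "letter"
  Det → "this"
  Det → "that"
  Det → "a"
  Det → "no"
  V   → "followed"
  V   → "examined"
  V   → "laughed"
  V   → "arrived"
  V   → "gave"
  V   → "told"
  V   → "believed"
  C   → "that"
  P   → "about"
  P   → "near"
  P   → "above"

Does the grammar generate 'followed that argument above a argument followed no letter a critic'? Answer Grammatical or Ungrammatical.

Ungrammatical

For S → NP VP, no prefix of the string parses as an NP.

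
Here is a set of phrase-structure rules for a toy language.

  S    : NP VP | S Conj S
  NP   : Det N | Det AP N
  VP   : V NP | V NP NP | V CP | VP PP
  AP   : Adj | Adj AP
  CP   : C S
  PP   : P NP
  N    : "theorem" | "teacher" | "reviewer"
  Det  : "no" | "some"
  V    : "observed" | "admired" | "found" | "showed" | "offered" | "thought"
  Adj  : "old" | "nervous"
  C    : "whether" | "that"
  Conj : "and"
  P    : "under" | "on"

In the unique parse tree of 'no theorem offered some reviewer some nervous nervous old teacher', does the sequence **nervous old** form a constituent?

Yes

[S [NP [Det no] [N theorem]] [VP [V offered] [NP [Det some] [N reviewer]] [NP [Det some] [AP [Adj nervous] [AP [Adj nervous] [AP [Adj old]]]] [N teacher]]]]
The words 'nervous old' are exhaustively dominated by a single AP node (built by AP → Adj AP), so they form a constituent.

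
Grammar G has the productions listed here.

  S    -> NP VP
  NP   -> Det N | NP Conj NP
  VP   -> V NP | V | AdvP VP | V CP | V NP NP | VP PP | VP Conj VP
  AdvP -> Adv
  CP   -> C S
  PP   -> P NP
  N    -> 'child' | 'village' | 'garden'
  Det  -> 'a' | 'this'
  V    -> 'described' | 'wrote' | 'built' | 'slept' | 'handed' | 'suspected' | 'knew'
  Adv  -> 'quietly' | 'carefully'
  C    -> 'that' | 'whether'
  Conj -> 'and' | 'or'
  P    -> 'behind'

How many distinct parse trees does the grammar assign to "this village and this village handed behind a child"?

1

[S [NP [NP [Det this] [N village]] [Conj and] [NP [Det this] [N village]]] [VP [VP [V handed]] [PP [P behind] [NP [Det a] [N child]]]]]
No rule offers an alternative attachment or grouping for any span, so this is the only derivation.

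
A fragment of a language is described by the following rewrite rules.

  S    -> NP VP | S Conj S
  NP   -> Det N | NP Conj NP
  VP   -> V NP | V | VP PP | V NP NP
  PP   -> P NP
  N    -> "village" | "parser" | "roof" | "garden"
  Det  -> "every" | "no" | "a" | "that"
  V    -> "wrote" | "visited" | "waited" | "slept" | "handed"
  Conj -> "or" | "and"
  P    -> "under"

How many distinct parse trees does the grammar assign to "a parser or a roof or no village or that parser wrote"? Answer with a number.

5

Two of the 5 distinct bracketings:
[S [NP [NP [Det a] [N parser]] [Conj or] [NP [NP [Det a] [N roof]] [Conj or] [NP [NP [Det no] [N village]] [Conj or] [NP [Det that] [N parser]]]]] [VP [V wrote]]]
[S [NP [NP [Det a] [N parser]] [Conj or] [NP [NP [NP [Det a] [N roof]] [Conj or] [NP [Det no] [N village]]] [Conj or] [NP [Det that] [N parser]]]] [VP [V wrote]]]
The trees differ in how a recursive rule is bracketed over the same span.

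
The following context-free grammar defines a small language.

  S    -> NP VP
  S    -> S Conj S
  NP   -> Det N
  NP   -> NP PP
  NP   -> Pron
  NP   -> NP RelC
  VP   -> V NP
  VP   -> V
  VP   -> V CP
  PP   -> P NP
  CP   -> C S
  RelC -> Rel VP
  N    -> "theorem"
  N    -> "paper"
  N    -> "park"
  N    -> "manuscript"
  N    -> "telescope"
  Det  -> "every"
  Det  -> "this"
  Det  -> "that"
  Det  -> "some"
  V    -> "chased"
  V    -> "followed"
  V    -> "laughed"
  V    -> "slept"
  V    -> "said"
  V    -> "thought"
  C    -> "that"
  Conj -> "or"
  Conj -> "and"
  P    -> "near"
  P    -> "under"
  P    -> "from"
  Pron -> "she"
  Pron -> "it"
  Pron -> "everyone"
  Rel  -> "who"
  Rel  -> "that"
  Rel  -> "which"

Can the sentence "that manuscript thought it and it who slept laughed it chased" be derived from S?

For S → NP VP, the only prefix that parses as NP is 'that manuscript', but the remainder 'thought it and it who slept laughed it chased' is not a VP under these rules. The alternative S rule S → S Conj S likewise has no satisfying split.

Ungrammatical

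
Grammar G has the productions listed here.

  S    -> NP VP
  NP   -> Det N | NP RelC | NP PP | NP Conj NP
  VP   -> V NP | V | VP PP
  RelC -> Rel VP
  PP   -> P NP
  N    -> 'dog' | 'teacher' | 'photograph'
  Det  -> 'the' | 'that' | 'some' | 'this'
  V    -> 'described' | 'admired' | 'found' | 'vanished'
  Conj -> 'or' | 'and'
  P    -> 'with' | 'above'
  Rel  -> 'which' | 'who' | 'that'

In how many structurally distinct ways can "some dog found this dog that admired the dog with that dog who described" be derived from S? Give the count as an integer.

8

Two of the 8 distinct bracketings:
[S [NP [Det some] [N dog]] [VP [V found] [NP [NP [Det this] [N dog]] [RelC [Rel that] [VP [V admired] [NP [NP [NP [Det the] [N dog]] [PP [P with] [NP [Det that] [N dog]]]] [RelC [Rel who] [VP [V described]]]]]]]]]
[S [NP [Det some] [N dog]] [VP [V found] [NP [NP [Det this] [N dog]] [RelC [Rel that] [VP [V admired] [NP [NP [Det the] [N dog]] [PP [P with] [NP [NP [Det that] [N dog]] [RelC [Rel who] [VP [V described]]]]]]]]]]]
The trees differ in how a recursive rule is bracketed over the same span.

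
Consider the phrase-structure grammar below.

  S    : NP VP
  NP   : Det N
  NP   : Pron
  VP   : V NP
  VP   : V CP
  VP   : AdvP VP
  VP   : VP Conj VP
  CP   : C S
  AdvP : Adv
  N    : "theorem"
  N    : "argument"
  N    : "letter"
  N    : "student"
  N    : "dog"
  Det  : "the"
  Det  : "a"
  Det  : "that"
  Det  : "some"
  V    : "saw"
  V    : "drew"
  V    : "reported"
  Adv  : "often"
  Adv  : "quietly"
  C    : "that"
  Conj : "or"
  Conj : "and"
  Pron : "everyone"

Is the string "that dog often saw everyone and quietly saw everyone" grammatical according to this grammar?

Grammatical

S
  NP
    Det: that
    N: dog
  VP
    AdvP
      Adv: often
    VP
      VP
        V: saw
        NP
          Pron: everyone
      Conj: and
      VP
        AdvP
          Adv: quietly
        VP
          V: saw
          NP
            Pron: everyone
Every word is introduced by a lexical rule and the phrasal rules combine the resulting categories into a single S.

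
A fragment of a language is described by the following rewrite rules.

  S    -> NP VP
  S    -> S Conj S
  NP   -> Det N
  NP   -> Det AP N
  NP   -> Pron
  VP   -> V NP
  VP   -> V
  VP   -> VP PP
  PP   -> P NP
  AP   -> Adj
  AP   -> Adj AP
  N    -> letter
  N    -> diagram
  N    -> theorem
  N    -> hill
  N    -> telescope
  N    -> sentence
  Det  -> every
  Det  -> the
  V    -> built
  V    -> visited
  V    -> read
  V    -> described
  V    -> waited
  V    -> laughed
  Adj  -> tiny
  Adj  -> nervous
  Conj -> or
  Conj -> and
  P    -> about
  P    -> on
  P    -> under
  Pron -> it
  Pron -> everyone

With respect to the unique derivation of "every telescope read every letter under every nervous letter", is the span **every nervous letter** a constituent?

Yes

[S [NP [Det every] [N telescope]] [VP [VP [V read] [NP [Det every] [N letter]]] [PP [P under] [NP [Det every] [AP [Adj nervous]] [N letter]]]]]
The words 'every nervous letter' are exhaustively dominated by a single NP node (built by NP → Det AP N), so they form a constituent.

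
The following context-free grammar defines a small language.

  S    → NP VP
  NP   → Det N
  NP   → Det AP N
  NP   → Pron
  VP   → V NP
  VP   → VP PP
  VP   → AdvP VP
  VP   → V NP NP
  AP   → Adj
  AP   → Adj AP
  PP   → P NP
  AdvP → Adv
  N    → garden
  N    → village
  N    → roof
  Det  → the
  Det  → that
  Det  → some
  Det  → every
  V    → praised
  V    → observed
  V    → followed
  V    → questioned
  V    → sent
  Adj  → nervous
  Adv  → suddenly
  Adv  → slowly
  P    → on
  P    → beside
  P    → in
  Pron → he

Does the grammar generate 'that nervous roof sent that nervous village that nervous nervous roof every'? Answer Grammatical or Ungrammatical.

Ungrammatical

For S → NP VP, the only prefix that parses as NP is 'that nervous roof', but the remainder 'sent that nervous village that nervous nervous roof every' is not a VP under these rules.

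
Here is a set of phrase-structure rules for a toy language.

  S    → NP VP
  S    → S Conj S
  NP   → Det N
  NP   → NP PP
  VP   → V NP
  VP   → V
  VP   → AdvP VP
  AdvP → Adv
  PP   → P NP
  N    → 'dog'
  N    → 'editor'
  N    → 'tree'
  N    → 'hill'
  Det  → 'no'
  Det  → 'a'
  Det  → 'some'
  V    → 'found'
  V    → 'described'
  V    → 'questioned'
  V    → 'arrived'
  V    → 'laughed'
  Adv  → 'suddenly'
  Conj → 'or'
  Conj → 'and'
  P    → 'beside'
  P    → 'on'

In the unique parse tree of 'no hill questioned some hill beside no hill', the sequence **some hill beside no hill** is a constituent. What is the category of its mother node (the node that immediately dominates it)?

S
  NP
    Det: no
    N: hill
  VP
    V: questioned
    NP
      NP
        Det: some
        N: hill
      PP
        P: beside
        NP
          Det: no
          N: hill
The span 'some hill beside no hill' is the NP node built by NP → NP PP.
Its mother is the VP built by VP → V NP.

VP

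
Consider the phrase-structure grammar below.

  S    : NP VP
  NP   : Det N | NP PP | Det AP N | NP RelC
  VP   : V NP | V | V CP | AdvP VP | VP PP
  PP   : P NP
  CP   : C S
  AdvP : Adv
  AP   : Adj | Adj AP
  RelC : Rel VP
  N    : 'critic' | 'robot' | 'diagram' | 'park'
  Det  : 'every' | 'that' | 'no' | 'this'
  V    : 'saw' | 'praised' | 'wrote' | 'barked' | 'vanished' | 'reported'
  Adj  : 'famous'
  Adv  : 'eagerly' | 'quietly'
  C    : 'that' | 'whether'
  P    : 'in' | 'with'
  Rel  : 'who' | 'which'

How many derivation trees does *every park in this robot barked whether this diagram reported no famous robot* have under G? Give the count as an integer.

1

[S [NP [NP [Det every] [N park]] [PP [P in] [NP [Det this] [N robot]]]] [VP [V barked] [CP [C whether] [S [NP [Det this] [N diagram]] [VP [V reported] [NP [Det no] [AP [Adj famous]] [N robot]]]]]]]
No rule offers an alternative attachment or grouping for any span, so this is the only derivation.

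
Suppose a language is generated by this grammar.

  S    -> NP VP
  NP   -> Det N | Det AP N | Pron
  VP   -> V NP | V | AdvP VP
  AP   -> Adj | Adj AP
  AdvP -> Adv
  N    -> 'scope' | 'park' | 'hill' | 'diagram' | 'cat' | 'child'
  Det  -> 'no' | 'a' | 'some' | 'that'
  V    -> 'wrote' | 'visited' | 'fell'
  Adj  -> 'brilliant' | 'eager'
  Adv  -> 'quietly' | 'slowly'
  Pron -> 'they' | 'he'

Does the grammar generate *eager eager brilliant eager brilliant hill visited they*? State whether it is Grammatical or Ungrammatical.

For S → NP VP, no prefix of the string parses as an NP.

Ungrammatical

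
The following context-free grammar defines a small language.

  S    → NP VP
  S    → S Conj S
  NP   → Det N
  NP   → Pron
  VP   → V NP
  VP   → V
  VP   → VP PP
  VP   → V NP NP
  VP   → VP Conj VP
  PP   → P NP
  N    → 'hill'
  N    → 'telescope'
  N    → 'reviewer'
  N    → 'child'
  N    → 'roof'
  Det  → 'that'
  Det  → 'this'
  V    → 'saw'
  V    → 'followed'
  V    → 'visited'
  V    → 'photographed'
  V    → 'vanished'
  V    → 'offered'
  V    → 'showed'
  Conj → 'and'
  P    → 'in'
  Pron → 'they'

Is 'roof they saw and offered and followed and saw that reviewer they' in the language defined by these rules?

For S → NP VP, no prefix of the string parses as an NP. The alternative S rule S → S Conj S likewise has no satisfying split.

Ungrammatical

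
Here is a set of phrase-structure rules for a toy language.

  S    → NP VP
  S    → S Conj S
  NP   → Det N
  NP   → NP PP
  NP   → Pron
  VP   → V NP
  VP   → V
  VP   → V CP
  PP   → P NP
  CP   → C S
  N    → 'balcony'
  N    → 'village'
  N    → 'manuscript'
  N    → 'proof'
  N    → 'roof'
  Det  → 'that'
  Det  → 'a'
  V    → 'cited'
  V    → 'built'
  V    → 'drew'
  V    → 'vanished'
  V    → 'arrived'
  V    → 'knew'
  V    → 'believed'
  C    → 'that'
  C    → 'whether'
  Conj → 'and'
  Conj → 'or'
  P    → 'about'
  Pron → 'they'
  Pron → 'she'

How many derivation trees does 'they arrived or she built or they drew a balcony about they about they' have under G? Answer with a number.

4

Two of the 4 distinct bracketings:
[S [S [NP [Pron they]] [VP [V arrived]]] [Conj or] [S [S [NP [Pron she]] [VP [V built]]] [Conj or] [S [NP [Pron they]] [VP [V drew] [NP [NP [Det a] [N balcony]] [PP [P about] [NP [NP [Pron they]] [PP [P about] [NP [Pron they]]]]]]]]]]
[S [S [NP [Pron they]] [VP [V arrived]]] [Conj or] [S [S [NP [Pron she]] [VP [V built]]] [Conj or] [S [NP [Pron they]] [VP [V drew] [NP [NP [NP [Det a] [N balcony]] [PP [P about] [NP [Pron they]]]] [PP [P about] [NP [Pron they]]]]]]]]
The trees differ in how a recursive rule is bracketed over the same span.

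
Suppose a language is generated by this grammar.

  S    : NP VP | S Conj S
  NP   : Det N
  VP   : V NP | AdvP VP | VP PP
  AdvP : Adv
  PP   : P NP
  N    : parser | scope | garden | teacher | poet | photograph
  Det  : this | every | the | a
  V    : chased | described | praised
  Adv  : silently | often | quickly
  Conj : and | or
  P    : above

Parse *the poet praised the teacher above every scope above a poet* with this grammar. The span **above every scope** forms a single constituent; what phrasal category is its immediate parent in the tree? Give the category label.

S
  NP
    Det: the
    N: poet
  VP
    VP
      VP
        V: praised
        NP
          Det: the
          N: teacher
      PP
        P: above
        NP
          Det: every
          N: scope
    PP
      P: above
      NP
        Det: a
        N: poet
The span 'above every scope' is the PP node built by PP → P NP.
Its mother is the VP built by VP → VP PP.

VP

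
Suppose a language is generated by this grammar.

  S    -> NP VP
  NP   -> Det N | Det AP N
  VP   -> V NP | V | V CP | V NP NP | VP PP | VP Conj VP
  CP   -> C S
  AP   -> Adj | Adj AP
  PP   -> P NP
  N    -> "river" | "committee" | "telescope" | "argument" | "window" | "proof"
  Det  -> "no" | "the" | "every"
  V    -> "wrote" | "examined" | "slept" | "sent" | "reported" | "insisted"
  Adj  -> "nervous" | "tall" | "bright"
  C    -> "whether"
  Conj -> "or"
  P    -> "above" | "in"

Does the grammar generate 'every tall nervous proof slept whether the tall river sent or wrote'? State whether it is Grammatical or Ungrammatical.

S
  NP
    Det: every
    AP
      Adj: tall
      AP
        Adj: nervous
    N: proof
  VP
    V: slept
    CP
      C: whether
      S
        NP
          Det: the
          AP
            Adj: tall
          N: river
        VP
          VP
            V: sent
          Conj: or
          VP
            V: wrote
The bracketing above is licensed at every node by one of the given productions, with S at the root.

Grammatical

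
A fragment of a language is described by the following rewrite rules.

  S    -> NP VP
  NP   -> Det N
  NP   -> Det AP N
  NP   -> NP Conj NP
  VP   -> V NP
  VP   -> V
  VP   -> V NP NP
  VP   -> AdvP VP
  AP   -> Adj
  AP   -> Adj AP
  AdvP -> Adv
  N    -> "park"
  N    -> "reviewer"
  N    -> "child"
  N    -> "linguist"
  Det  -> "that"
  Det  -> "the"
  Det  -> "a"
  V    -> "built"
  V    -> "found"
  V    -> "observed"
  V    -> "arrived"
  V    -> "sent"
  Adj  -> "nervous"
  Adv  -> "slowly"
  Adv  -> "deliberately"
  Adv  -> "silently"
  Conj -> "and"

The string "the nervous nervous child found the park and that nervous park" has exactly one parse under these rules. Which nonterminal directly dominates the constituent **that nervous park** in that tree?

NP

S
  NP
    Det: the
    AP
      Adj: nervous
      AP
        Adj: nervous
    N: child
  VP
    V: found
    NP
      NP
        Det: the
        N: park
      Conj: and
      NP
        Det: that
        AP
          Adj: nervous
        N: park
The span 'that nervous park' is the NP node built by NP → Det AP N.
Its mother is the NP built by NP → NP Conj NP.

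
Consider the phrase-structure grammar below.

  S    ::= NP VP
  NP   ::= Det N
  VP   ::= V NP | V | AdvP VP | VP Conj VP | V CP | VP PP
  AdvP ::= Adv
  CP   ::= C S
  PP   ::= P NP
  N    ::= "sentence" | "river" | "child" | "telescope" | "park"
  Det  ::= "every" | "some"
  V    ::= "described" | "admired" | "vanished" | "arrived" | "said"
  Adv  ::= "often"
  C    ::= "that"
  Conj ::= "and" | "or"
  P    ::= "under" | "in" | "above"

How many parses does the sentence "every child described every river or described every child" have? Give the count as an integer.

[S [NP [Det every] [N child]] [VP [VP [V described] [NP [Det every] [N river]]] [Conj or] [VP [V described] [NP [Det every] [N child]]]]]
No rule offers an alternative attachment or grouping for any span, so this is the only derivation.

1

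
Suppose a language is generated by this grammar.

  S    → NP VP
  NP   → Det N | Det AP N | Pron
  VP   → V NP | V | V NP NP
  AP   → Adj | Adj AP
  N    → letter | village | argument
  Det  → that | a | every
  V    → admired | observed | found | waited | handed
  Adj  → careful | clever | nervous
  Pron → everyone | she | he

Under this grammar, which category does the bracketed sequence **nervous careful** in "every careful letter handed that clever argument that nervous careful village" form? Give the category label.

AP

[S [NP [Det every] [AP [Adj careful]] [N letter]] [VP [V handed] [NP [Det that] [AP [Adj clever]] [N argument]] [NP [Det that] [AP [Adj nervous] [AP [Adj careful]]] [N village]]]]
The span 'nervous careful' is the AP node built by AP → Adj AP.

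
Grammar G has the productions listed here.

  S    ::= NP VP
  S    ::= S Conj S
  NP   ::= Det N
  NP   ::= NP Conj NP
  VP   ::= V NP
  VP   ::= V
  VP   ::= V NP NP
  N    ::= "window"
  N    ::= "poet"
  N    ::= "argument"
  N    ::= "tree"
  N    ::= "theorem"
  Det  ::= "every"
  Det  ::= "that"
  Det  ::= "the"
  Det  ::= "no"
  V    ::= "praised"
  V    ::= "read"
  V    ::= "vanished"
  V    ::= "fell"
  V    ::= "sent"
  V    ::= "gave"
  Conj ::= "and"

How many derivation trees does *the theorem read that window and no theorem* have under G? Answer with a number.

[S [NP [Det the] [N theorem]] [VP [V read] [NP [NP [Det that] [N window]] [Conj and] [NP [Det no] [N theorem]]]]]
No rule offers an alternative attachment or grouping for any span, so this is the only derivation.

1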